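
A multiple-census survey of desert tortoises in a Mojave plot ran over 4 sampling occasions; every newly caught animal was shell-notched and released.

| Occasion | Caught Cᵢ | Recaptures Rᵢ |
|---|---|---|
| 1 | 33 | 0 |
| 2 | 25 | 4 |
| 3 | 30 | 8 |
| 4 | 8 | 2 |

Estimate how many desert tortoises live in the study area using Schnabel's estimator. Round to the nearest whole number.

N ≈ 218

Marked at large before each occasion: Mᵢ = Σⱼ<ᵢ (Cⱼ − Rⱼ) → M1=0, M2=33, M3=54, M4=76
Σ MᵢCᵢ = 0·33 + 33·25 + 54·30 + 76·8 = 0 + 825 + 1620 + 608 = 3053
Σ Rᵢ = 0 + 4 + 8 + 2 = 14
N̂ = 3053 / 14 ≈ 218.1 → 218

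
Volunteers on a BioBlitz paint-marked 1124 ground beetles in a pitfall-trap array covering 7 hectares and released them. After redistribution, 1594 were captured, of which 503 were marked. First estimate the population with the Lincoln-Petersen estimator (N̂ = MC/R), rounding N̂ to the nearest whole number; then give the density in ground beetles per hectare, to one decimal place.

N̂ = 1124·1594/503 = 1791656/503 ≈ 3561.9 → 3562
Density = N̂ / area = 3562 / 7 ≈ 508.86 → 508.9 per hectare

density ≈ 508.9 ground beetles per hectare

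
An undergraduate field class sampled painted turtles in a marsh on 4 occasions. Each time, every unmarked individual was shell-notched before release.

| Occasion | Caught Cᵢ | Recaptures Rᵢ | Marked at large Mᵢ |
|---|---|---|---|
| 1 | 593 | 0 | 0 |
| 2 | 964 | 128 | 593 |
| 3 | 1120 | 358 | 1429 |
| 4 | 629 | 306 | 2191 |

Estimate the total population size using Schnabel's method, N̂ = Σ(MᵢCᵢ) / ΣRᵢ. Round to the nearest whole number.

N ≈ 4483

Σ MᵢCᵢ = 0·593 + 593·964 + 1429·1120 + 2191·629 = 0 + 571652 + 1600480 + 1378139 = 3550271
Σ Rᵢ = 0 + 128 + 358 + 306 = 792
N̂ = 3550271 / 792 ≈ 4482.7 → 4483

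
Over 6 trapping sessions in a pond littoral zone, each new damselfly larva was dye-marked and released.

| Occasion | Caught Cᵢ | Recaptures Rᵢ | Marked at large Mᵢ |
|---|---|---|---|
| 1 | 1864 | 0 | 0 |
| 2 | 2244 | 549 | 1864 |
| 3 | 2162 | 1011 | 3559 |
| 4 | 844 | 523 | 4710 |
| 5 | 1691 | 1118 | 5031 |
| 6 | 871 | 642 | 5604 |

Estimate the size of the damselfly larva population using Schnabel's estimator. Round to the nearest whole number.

N ≈ 7609

Σ MᵢCᵢ = 0·1864 + 1864·2244 + 3559·2162 + 4710·844 + 5031·1691 + 5604·871 = 0 + 4182816 + 7694558 + 3975240 + 8507421 + 4881084 = 29241119
Σ Rᵢ = 0 + 549 + 1011 + 523 + 1118 + 642 = 3843
N̂ = 29241119 / 3843 ≈ 7608.9 → 7609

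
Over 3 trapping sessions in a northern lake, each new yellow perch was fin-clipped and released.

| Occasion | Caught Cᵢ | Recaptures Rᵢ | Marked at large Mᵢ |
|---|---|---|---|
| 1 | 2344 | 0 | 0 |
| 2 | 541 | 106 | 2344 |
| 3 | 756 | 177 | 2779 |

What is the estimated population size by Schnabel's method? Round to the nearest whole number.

Σ MᵢCᵢ = 0·2344 + 2344·541 + 2779·756 = 0 + 1268104 + 2100924 = 3369028
Σ Rᵢ = 0 + 106 + 177 = 283
N̂ = 3369028 / 283 ≈ 11904.7 → 11905

N ≈ 11,905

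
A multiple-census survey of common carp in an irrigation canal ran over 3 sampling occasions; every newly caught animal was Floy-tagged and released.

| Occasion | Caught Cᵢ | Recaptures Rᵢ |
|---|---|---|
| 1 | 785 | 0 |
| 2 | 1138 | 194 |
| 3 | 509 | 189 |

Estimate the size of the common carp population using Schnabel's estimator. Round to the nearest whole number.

N ≈ 4630

Marked at large before each occasion: Mᵢ = Σⱼ<ᵢ (Cⱼ − Rⱼ) → M1=0, M2=785, M3=1729
Σ MᵢCᵢ = 0·785 + 785·1138 + 1729·509 = 0 + 893330 + 880061 = 1773391
Σ Rᵢ = 0 + 194 + 189 = 383
N̂ = 1773391 / 383 ≈ 4630.3 → 4630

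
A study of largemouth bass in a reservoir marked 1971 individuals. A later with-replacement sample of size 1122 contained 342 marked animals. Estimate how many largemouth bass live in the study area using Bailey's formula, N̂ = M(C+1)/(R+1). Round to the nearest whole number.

N ≈ 6453

N̂ = 1971·(1122+1)/(342+1) = 1971·1123/343 = 2213433/343 ≈ 6453.2 → 6453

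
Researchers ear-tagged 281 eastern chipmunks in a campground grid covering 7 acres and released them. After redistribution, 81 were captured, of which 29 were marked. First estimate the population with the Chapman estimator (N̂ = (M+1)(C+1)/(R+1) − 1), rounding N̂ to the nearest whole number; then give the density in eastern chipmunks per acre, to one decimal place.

density ≈ 110.0 eastern chipmunks per acre

N̂ = 282·82/30 − 1 = 23124/30 − 1 ≈ 769.8 → 770
Density = N̂ / area = 770 / 7 = 110.0 per acre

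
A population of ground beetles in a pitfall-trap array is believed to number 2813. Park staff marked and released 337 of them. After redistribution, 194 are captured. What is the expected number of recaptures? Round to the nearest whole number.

Expected recaptures E[R] = M·C / N.
E[R] = 337 × 194 / 2813 = 65378 / 2813 ≈ 23.2 → 23

expected recaptures ≈ 23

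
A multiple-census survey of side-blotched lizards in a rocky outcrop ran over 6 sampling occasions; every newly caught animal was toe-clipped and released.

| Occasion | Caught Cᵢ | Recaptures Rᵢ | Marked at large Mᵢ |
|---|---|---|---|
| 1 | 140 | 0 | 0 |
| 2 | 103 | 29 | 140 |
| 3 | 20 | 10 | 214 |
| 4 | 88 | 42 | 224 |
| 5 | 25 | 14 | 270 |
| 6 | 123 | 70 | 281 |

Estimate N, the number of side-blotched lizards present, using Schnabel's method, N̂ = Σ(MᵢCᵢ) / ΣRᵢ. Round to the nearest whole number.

N ≈ 483

Σ MᵢCᵢ = 0·140 + 140·103 + 214·20 + 224·88 + 270·25 + 281·123 = 0 + 14420 + 4280 + 19712 + 6750 + 34563 = 79725
Σ Rᵢ = 0 + 29 + 10 + 42 + 14 + 70 = 165
N̂ = 79725 / 165 ≈ 483.2 → 483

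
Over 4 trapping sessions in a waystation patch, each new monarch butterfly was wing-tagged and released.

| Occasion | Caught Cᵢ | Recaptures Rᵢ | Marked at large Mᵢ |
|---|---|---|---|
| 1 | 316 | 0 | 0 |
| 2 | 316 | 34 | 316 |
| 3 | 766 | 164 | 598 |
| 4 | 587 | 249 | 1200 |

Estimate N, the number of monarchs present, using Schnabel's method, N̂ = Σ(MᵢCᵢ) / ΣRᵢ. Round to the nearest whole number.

Σ MᵢCᵢ = 0·316 + 316·316 + 598·766 + 1200·587 = 0 + 99856 + 458068 + 704400 = 1262324
Σ Rᵢ = 0 + 34 + 164 + 249 = 447
N̂ = 1262324 / 447 ≈ 2824.0 → 2824

N ≈ 2824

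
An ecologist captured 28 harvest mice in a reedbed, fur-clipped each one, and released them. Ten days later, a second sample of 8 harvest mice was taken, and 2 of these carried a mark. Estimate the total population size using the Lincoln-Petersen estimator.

N = 112

If marked individuals mix randomly, R/C ≈ M/N, giving N ≈ M·C/R.
N = (28 × 8) / 2 = 224 / 2 = 112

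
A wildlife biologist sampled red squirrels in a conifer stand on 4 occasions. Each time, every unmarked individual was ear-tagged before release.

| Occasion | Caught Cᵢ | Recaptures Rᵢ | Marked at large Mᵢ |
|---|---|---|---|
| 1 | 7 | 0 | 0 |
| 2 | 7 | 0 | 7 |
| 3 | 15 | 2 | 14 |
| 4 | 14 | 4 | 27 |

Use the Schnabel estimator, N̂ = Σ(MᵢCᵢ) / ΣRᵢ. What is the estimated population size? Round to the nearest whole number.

N ≈ 106

Σ MᵢCᵢ = 0·7 + 7·7 + 14·15 + 27·14 = 0 + 49 + 210 + 378 = 637
Σ Rᵢ = 0 + 0 + 2 + 4 = 6
N̂ = 637 / 6 ≈ 106.2 → 106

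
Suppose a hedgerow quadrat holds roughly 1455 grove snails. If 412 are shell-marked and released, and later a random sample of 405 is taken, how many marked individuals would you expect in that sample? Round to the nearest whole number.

expected recaptures ≈ 115

The marked fraction of the population is 412/1455, so in a sample of 405 expect C·(M/N) marked.
E[R] = 412 × 405 / 1455 = 166860 / 1455 ≈ 114.7 → 115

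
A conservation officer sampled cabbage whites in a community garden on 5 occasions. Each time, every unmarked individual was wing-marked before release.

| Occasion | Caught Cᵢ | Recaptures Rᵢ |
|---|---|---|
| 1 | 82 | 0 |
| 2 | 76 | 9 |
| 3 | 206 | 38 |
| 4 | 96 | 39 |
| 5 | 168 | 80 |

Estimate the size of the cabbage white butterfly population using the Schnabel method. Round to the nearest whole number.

Marked at large before each occasion: Mᵢ = Σⱼ<ᵢ (Cⱼ − Rⱼ) → M1=0, M2=82, M3=149, M4=317, M5=374
Σ MᵢCᵢ = 0·82 + 82·76 + 149·206 + 317·96 + 374·168 = 0 + 6232 + 30694 + 30432 + 62832 = 130190
Σ Rᵢ = 0 + 9 + 38 + 39 + 80 = 166
N̂ = 130190 / 166 ≈ 784.3 → 784

N ≈ 784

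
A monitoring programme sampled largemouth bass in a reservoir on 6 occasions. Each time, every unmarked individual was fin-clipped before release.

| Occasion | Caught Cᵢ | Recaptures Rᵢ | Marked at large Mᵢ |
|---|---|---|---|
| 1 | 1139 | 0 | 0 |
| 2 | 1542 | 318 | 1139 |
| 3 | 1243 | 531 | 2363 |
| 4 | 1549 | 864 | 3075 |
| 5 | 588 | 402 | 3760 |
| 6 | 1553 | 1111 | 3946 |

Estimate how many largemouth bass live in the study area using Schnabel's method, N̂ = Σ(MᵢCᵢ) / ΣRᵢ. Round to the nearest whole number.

Σ MᵢCᵢ = 0·1139 + 1139·1542 + 2363·1243 + 3075·1549 + 3760·588 + 3946·1553 = 0 + 1756338 + 2937209 + 4763175 + 2210880 + 6128138 = 17795740
Σ Rᵢ = 0 + 318 + 531 + 864 + 402 + 1111 = 3226
N̂ = 17795740 / 3226 ≈ 5516.3 → 5516

N ≈ 5516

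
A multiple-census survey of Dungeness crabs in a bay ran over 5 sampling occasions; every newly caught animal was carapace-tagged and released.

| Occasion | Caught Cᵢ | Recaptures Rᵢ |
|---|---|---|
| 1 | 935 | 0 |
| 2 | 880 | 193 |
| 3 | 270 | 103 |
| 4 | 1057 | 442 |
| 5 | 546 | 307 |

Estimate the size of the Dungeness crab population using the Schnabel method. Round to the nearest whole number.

Marked at large before each occasion: Mᵢ = Σⱼ<ᵢ (Cⱼ − Rⱼ) → M1=0, M2=935, M3=1622, M4=1789, M5=2404
Σ MᵢCᵢ = 0·935 + 935·880 + 1622·270 + 1789·1057 + 2404·546 = 0 + 822800 + 437940 + 1890973 + 1312584 = 4464297
Σ Rᵢ = 0 + 193 + 103 + 442 + 307 = 1045
N̂ = 4464297 / 1045 ≈ 4272.1 → 4272

N ≈ 4272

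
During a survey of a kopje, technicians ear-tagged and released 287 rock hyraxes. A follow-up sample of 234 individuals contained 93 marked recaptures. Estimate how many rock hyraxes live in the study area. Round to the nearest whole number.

N ≈ 722

If marked individuals mix randomly, R/C ≈ M/N, giving N ≈ M·C/R.
N = (287 × 234) / 93 = 67158 / 93 ≈ 722.1 → 722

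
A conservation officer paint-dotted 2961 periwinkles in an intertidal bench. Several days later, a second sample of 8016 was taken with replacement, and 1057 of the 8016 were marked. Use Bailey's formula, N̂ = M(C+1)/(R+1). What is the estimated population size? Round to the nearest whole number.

N ≈ 22,437

N̂ = 2961·(8016+1)/(1057+1) = 2961·8017/1058 = 23738337/1058 ≈ 22437.0 → 22437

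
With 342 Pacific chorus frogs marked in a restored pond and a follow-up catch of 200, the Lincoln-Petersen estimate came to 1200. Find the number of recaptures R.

From N = M·C/R: R = M·C / N = 342·200 / 1200 = 68400 / 1200 = 57.

R = 57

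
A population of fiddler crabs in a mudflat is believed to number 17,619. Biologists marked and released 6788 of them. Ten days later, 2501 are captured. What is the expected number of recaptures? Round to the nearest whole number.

expected recaptures ≈ 964

The marked fraction of the population is 6788/17619, so in a sample of 2501 expect C·(M/N) marked.
E[R] = 6788 × 2501 / 17619 = 16976788 / 17619 ≈ 963.6 → 964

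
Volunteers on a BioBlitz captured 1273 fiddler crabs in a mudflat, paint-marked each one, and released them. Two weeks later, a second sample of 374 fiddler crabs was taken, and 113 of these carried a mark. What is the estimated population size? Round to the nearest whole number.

N = (1273 × 374) / 113 = 476102 / 113 ≈ 4213.3 → 4213

N ≈ 4213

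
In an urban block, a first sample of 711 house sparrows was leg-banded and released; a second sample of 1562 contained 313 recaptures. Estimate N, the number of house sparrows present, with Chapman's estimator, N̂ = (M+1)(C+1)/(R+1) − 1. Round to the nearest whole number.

N̂ = (711+1)(1562+1)/(313+1) − 1 = 712·1563/314 − 1
= 1112856/314 − 1 ≈ 3544.1 − 1 ≈ 3543.1 → 3543

N ≈ 3543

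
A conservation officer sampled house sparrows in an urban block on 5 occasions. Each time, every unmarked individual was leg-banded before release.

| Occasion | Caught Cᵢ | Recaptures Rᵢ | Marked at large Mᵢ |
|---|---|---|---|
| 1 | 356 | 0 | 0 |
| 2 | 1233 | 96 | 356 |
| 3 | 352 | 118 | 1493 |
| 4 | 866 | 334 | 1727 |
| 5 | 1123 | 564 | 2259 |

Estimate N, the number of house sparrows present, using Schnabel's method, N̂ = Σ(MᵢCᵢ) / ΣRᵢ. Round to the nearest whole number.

Σ MᵢCᵢ = 0·356 + 356·1233 + 1493·352 + 1727·866 + 2259·1123 = 0 + 438948 + 525536 + 1495582 + 2536857 = 4996923
Σ Rᵢ = 0 + 96 + 118 + 334 + 564 = 1112
N̂ = 4996923 / 1112 ≈ 4493.6 → 4494

N ≈ 4494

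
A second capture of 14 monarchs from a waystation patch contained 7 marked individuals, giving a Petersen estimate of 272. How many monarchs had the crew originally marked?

From N = M·C/R: M = N·R / C = 272·7 / 14 = 1904 / 14 = 136.

M = 136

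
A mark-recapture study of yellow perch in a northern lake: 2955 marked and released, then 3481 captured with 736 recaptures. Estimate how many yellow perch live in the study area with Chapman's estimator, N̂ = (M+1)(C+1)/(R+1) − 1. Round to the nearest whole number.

N ≈ 13,965

N̂ = (2955+1)(3481+1)/(736+1) − 1 = 2956·3482/737 − 1
= 10292792/737 − 1 ≈ 13965.8 − 1 ≈ 13964.8 → 13965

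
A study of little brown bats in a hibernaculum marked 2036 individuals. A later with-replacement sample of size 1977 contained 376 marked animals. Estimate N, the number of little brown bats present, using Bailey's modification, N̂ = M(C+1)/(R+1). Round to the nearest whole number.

N ≈ 10,682

N̂ = 2036·(1977+1)/(376+1) = 2036·1978/377 = 4027208/377 ≈ 10682.2 → 10682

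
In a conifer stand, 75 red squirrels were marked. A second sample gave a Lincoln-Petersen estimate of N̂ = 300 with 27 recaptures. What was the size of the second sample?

C = 108

From N = M·C/R: C = N·R / M = 300·27 / 75 = 8100 / 75 = 108.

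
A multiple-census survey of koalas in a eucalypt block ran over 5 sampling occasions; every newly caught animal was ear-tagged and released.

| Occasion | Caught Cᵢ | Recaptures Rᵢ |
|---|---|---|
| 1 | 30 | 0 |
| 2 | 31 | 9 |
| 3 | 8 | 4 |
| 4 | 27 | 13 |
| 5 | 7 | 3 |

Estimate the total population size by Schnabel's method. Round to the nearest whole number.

Marked at large before each occasion: Mᵢ = Σⱼ<ᵢ (Cⱼ − Rⱼ) → M1=0, M2=30, M3=52, M4=56, M5=70
Σ MᵢCᵢ = 0·30 + 30·31 + 52·8 + 56·27 + 70·7 = 0 + 930 + 416 + 1512 + 490 = 3348
Σ Rᵢ = 0 + 9 + 4 + 13 + 3 = 29
N̂ = 3348 / 29 ≈ 115.4 → 115

N ≈ 115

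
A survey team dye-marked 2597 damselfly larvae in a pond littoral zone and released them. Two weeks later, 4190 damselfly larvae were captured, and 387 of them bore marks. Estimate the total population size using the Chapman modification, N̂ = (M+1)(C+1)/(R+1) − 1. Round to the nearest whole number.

N ≈ 28,061

N̂ = (2597+1)(4190+1)/(387+1) − 1 = 2598·4191/388 − 1
= 10888218/388 − 1 ≈ 28062.4 − 1 ≈ 28061.4 → 28061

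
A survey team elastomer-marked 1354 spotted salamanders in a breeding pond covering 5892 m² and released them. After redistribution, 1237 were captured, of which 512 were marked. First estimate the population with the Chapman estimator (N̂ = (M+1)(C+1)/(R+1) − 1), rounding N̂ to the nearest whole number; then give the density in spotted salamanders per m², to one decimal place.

N̂ = 1355·1238/513 − 1 = 1677490/513 − 1 ≈ 3269.0 → 3269
Density = N̂ / area = 3269 / 5892 ≈ 0.55 → 0.6 per m²

density ≈ 0.6 spotted salamanders per m²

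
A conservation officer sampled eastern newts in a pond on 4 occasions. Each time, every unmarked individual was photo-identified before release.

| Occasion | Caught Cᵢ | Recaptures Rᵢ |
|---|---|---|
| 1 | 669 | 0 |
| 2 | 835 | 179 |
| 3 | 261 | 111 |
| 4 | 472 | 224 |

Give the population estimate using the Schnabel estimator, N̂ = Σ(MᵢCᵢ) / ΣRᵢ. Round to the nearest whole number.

N ≈ 3114

Marked at large before each occasion: Mᵢ = Σⱼ<ᵢ (Cⱼ − Rⱼ) → M1=0, M2=669, M3=1325, M4=1475
Σ MᵢCᵢ = 0·669 + 669·835 + 1325·261 + 1475·472 = 0 + 558615 + 345825 + 696200 = 1600640
Σ Rᵢ = 0 + 179 + 111 + 224 = 514
N̂ = 1600640 / 514 ≈ 3114.1 → 3114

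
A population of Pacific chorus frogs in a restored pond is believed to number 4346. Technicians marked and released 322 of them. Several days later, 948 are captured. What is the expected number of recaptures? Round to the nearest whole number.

expected recaptures ≈ 70

Expected recaptures E[R] = M·C / N.
E[R] = 322 × 948 / 4346 = 305256 / 4346 ≈ 70.2 → 70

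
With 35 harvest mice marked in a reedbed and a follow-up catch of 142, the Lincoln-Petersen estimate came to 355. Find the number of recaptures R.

From N = M·C/R: R = M·C / N = 35·142 / 355 = 4970 / 355 = 14.

R = 14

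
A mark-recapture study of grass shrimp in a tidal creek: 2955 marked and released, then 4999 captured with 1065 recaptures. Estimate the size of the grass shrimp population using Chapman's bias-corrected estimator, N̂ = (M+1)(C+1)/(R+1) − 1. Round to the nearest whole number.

N ≈ 13,864

N̂ = (2955+1)(4999+1)/(1065+1) − 1 = 2956·5000/1066 − 1
= 14780000/1066 − 1 ≈ 13864.9 − 1 ≈ 13863.9 → 13864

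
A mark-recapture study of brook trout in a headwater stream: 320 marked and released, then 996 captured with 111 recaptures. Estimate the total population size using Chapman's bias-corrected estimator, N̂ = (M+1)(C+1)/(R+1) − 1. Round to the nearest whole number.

N ≈ 2856

N̂ = (320+1)(996+1)/(111+1) − 1 = 321·997/112 − 1
= 320037/112 − 1 ≈ 2857.47 − 1 ≈ 2856.47 → 2856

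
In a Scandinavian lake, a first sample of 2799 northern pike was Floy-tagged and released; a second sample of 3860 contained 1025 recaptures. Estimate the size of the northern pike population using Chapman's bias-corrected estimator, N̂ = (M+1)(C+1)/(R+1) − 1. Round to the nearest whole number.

N̂ = (2799+1)(3860+1)/(1025+1) − 1 = 2800·3861/1026 − 1
= 10810800/1026 − 1 ≈ 10536.8 − 1 ≈ 10535.8 → 10536

N ≈ 10,536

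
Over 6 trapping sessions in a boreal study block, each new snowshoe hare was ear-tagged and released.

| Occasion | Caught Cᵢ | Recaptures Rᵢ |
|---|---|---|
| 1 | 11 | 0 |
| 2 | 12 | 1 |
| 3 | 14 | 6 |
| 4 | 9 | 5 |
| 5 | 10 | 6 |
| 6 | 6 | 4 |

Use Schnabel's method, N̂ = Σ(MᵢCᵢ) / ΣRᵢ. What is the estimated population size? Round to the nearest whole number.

N ≈ 58

Marked at large before each occasion: Mᵢ = Σⱼ<ᵢ (Cⱼ − Rⱼ) → M1=0, M2=11, M3=22, M4=30, M5=34, M6=38
Σ MᵢCᵢ = 0·11 + 11·12 + 22·14 + 30·9 + 34·10 + 38·6 = 0 + 132 + 308 + 270 + 340 + 228 = 1278
Σ Rᵢ = 0 + 1 + 6 + 5 + 6 + 4 = 22
N̂ = 1278 / 22 ≈ 58.1 → 58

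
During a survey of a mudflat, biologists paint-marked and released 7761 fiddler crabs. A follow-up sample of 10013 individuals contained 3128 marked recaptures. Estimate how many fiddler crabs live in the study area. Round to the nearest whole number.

Lincoln-Petersen assumes M/N = R/C, so N = M·C / R.
N = (7761 × 10013) / 3128 = 77710893 / 3128 ≈ 24843.6 → 24844

N ≈ 24,844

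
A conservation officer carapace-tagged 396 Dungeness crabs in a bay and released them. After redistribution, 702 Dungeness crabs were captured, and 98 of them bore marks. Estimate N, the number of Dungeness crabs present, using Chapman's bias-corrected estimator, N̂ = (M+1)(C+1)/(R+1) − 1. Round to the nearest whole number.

N̂ = (396+1)(702+1)/(98+1) − 1 = 397·703/99 − 1
= 279091/99 − 1 ≈ 2819.1 − 1 ≈ 2818.1 → 2818

N ≈ 2818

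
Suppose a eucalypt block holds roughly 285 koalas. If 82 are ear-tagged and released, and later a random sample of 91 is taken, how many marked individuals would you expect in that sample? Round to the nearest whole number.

expected recaptures ≈ 26

Expected recaptures E[R] = M·C / N.
E[R] = 82 × 91 / 285 = 7462 / 285 ≈ 26.2 → 26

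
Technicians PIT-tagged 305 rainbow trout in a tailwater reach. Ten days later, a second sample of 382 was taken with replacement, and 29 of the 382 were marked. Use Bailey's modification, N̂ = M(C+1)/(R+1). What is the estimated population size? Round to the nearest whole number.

N ≈ 3894

N̂ = 305·(382+1)/(29+1) = 305·383/30 = 116815/30 ≈ 3893.8 → 3894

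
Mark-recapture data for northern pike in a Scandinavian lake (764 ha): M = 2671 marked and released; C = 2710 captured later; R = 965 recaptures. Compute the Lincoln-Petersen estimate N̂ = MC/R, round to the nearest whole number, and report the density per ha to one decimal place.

N̂ = 2671·2710/965 = 7238410/965 ≈ 7500.9 → 7501
Density = N̂ / area = 7501 / 764 ≈ 9.82 → 9.8 per ha

density ≈ 9.8 northern pike per ha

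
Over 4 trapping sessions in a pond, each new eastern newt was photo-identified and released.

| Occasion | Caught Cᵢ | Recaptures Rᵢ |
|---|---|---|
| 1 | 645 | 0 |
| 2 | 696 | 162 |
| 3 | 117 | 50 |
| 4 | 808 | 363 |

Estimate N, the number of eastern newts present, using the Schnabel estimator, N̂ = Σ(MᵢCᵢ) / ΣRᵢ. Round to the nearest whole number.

Marked at large before each occasion: Mᵢ = Σⱼ<ᵢ (Cⱼ − Rⱼ) → M1=0, M2=645, M3=1179, M4=1246
Σ MᵢCᵢ = 0·645 + 645·696 + 1179·117 + 1246·808 = 0 + 448920 + 137943 + 1006768 = 1593631
Σ Rᵢ = 0 + 162 + 50 + 363 = 575
N̂ = 1593631 / 575 ≈ 2771.5 → 2772

N ≈ 2772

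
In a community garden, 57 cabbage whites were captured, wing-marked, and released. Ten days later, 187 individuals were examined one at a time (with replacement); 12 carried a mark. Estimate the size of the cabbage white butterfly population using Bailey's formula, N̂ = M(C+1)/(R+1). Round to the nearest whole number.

N ≈ 824

N̂ = 57·(187+1)/(12+1) = 57·188/13 = 10716/13 ≈ 824.3 → 824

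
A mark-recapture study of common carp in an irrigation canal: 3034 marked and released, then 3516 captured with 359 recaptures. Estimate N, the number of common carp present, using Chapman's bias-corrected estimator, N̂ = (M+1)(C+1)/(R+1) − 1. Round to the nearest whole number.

N̂ = (3034+1)(3516+1)/(359+1) − 1 = 3035·3517/360 − 1
= 10674095/360 − 1 ≈ 29650.3 − 1 ≈ 29649.3 → 29649

N ≈ 29,649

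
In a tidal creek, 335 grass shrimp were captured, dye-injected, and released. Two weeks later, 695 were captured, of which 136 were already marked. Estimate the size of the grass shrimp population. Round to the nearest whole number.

Lincoln-Petersen assumes M/N = R/C, so N = M·C / R.
N = (335 × 695) / 136 = 232825 / 136 ≈ 1711.9 → 1712

N ≈ 1712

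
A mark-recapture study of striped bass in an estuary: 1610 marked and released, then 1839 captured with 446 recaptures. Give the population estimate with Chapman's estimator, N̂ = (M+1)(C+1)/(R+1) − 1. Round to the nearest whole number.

N̂ = (1610+1)(1839+1)/(446+1) − 1 = 1611·1840/447 − 1
= 2964240/447 − 1 ≈ 6631.4 − 1 ≈ 6630.4 → 6630

N ≈ 6630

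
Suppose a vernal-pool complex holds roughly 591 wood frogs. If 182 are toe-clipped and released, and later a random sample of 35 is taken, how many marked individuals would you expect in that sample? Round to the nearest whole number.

expected recaptures ≈ 11

Expected recaptures E[R] = M·C / N.
E[R] = 182 × 35 / 591 = 6370 / 591 ≈ 10.8 → 11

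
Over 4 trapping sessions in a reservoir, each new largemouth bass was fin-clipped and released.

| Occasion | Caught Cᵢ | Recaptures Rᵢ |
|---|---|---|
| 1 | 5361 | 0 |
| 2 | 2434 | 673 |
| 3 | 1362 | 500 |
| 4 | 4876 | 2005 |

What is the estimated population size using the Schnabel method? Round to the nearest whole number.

Marked at large before each occasion: Mᵢ = Σⱼ<ᵢ (Cⱼ − Rⱼ) → M1=0, M2=5361, M3=7122, M4=7984
Σ MᵢCᵢ = 0·5361 + 5361·2434 + 7122·1362 + 7984·4876 = 0 + 13048674 + 9700164 + 38929984 = 61678822
Σ Rᵢ = 0 + 673 + 500 + 2005 = 3178
N̂ = 61678822 / 3178 ≈ 19408.1 → 19408

N ≈ 19,408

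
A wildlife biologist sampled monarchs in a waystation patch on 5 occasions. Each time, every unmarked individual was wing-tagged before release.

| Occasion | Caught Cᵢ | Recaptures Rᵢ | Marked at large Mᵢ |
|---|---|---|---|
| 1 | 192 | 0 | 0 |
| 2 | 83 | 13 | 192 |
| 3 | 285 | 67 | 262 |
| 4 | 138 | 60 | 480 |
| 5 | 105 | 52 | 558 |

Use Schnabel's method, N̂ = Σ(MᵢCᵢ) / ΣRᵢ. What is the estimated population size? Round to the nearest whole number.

Σ MᵢCᵢ = 0·192 + 192·83 + 262·285 + 480·138 + 558·105 = 0 + 15936 + 74670 + 66240 + 58590 = 215436
Σ Rᵢ = 0 + 13 + 67 + 60 + 52 = 192
N̂ = 215436 / 192 ≈ 1122.1 → 1122

N ≈ 1122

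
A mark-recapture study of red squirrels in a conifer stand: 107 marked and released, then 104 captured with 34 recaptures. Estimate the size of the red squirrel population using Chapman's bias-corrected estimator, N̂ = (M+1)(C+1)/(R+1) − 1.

N = 323

N̂ = (107+1)(104+1)/(34+1) − 1 = 108·105/35 − 1
= 11340/35 − 1 = 324 − 1 = 323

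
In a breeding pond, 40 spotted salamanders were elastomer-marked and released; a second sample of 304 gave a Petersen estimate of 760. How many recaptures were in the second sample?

From N = M·C/R: R = M·C / N = 40·304 / 760 = 12160 / 760 = 16.

R = 16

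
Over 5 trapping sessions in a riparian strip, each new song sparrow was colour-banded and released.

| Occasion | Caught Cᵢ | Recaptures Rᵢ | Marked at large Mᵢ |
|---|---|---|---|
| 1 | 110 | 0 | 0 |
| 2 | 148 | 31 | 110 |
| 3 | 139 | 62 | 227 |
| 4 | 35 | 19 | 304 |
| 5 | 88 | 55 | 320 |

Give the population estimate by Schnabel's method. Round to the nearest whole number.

N ≈ 519

Σ MᵢCᵢ = 0·110 + 110·148 + 227·139 + 304·35 + 320·88 = 0 + 16280 + 31553 + 10640 + 28160 = 86633
Σ Rᵢ = 0 + 31 + 62 + 19 + 55 = 167
N̂ = 86633 / 167 ≈ 518.8 → 519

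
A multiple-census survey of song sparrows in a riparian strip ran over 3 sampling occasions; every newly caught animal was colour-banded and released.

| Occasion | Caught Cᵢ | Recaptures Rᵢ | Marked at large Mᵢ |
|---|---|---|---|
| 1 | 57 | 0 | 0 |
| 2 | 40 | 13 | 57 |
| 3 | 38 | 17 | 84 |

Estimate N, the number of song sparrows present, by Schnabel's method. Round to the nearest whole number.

N ≈ 182

Σ MᵢCᵢ = 0·57 + 57·40 + 84·38 = 0 + 2280 + 3192 = 5472
Σ Rᵢ = 0 + 13 + 17 = 30
N̂ = 5472 / 30 ≈ 182.4 → 182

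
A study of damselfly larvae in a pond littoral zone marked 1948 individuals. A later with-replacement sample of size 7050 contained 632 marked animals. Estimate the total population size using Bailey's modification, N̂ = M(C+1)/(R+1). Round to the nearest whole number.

N ≈ 21,699

N̂ = 1948·(7050+1)/(632+1) = 1948·7051/633 = 13735348/633 ≈ 21698.8 → 21699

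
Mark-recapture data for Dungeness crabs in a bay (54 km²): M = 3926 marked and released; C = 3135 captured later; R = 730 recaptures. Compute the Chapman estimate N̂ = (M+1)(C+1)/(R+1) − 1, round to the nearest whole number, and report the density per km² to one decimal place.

density ≈ 312.0 Dungeness crabs per km²

N̂ = 3927·3136/731 − 1 = 12315072/731 − 1 ≈ 16845.9 → 16846
Density = N̂ / area = 16846 / 54 ≈ 311.96 → 312.0 per km²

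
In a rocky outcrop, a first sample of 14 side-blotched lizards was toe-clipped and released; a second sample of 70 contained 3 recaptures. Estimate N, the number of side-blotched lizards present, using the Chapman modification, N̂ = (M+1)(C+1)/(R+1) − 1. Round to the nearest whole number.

N̂ = (14+1)(70+1)/(3+1) − 1 = 15·71/4 − 1
= 1065/4 − 1 ≈ 266.2 − 1 ≈ 265.2 → 265

N ≈ 265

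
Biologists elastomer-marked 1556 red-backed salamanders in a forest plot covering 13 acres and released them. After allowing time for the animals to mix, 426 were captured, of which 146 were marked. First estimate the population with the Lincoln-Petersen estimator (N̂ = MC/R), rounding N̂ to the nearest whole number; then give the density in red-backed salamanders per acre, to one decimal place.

density ≈ 349.2 red-backed salamanders per acre

N̂ = 1556·426/146 = 662856/146 ≈ 4540.1 → 4540
Density = N̂ / area = 4540 / 13 ≈ 349.23 → 349.2 per acre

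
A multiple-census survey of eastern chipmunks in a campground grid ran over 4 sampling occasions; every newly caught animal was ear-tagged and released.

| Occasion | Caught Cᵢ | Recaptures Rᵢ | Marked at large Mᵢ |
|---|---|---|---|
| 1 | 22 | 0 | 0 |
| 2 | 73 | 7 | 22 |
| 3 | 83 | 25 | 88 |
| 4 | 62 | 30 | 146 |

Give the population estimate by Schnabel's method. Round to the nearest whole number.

Σ MᵢCᵢ = 0·22 + 22·73 + 88·83 + 146·62 = 0 + 1606 + 7304 + 9052 = 17962
Σ Rᵢ = 0 + 7 + 25 + 30 = 62
N̂ = 17962 / 62 ≈ 289.7 → 290

N ≈ 290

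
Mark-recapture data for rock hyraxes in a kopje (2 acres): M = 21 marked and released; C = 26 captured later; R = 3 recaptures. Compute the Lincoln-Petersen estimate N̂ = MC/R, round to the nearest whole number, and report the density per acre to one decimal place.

N̂ = 21·26/3 = 546/3 = 182
Density = N̂ / area = 182 / 2 = 91.0 per acre

density ≈ 91.0 rock hyraxes per acre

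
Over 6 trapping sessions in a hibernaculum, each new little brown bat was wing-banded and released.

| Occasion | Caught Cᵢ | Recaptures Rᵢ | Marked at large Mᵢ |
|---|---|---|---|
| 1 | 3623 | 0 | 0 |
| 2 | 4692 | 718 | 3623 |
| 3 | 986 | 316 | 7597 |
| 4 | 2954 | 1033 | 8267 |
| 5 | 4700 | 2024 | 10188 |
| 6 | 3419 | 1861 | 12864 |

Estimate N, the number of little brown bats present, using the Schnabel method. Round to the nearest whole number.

Σ MᵢCᵢ = 0·3623 + 3623·4692 + 7597·986 + 8267·2954 + 10188·4700 + 12864·3419 = 0 + 16999116 + 7490642 + 24420718 + 47883600 + 43982016 = 140776092
Σ Rᵢ = 0 + 718 + 316 + 1033 + 2024 + 1861 = 5952
N̂ = 140776092 / 5952 ≈ 23651.9 → 23652

N ≈ 23,652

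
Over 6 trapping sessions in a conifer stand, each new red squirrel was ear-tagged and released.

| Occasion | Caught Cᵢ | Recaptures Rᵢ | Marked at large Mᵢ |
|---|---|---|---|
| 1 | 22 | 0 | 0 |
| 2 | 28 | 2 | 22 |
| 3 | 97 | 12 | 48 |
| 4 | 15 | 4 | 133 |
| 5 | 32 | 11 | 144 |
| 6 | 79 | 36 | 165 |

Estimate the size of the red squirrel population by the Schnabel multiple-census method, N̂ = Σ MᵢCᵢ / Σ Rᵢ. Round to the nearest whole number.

Σ MᵢCᵢ = 0·22 + 22·28 + 48·97 + 133·15 + 144·32 + 165·79 = 0 + 616 + 4656 + 1995 + 4608 + 13035 = 24910
Σ Rᵢ = 0 + 2 + 12 + 4 + 11 + 36 = 65
N̂ = 24910 / 65 ≈ 383.2 → 383

N ≈ 383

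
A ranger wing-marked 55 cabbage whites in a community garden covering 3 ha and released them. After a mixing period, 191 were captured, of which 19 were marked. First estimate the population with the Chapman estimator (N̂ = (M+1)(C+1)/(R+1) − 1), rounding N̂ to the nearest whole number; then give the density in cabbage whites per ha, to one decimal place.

N̂ = 56·192/20 − 1 = 10752/20 − 1 ≈ 536.6 → 537
Density = N̂ / area = 537 / 3 = 179.0 per ha

density ≈ 179.0 cabbage whites per ha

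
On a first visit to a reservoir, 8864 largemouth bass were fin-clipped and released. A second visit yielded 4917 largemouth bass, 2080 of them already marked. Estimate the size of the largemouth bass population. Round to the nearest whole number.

N ≈ 20,954

Lincoln-Petersen assumes M/N = R/C, so N = M·C / R.
N = (8864 × 4917) / 2080 = 43584288 / 2080 ≈ 20954.0 → 20954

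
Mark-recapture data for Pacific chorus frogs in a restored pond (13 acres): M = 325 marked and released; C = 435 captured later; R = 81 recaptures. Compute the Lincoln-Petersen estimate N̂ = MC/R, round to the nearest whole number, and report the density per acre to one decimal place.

density ≈ 134.2 Pacific chorus frogs per acre

N̂ = 325·435/81 = 141375/81 ≈ 1745.4 → 1745
Density = N̂ / area = 1745 / 13 ≈ 134.23 → 134.2 per acre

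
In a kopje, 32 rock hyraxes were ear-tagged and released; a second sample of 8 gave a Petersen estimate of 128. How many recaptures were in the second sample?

From N = M·C/R: R = M·C / N = 32·8 / 128 = 256 / 128 = 2.

R = 2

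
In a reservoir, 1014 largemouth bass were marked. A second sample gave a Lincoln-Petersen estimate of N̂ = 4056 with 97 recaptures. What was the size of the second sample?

C = 388

From N = M·C/R: C = N·R / M = 4056·97 / 1014 = 393432 / 1014 = 388.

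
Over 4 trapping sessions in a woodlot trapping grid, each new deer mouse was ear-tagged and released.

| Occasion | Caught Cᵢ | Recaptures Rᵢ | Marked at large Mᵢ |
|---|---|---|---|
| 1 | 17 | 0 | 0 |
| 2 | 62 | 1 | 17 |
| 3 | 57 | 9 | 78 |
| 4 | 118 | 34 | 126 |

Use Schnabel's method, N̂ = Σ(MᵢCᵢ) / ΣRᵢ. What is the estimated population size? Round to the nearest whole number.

N ≈ 463

Σ MᵢCᵢ = 0·17 + 17·62 + 78·57 + 126·118 = 0 + 1054 + 4446 + 14868 = 20368
Σ Rᵢ = 0 + 1 + 9 + 34 = 44
N̂ = 20368 / 44 ≈ 462.9 → 463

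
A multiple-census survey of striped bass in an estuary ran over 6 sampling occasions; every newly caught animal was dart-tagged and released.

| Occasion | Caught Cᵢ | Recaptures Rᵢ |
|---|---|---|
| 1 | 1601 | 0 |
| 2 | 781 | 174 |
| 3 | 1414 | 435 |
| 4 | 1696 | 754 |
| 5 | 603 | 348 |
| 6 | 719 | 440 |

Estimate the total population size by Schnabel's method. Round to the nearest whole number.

Marked at large before each occasion: Mᵢ = Σⱼ<ᵢ (Cⱼ − Rⱼ) → M1=0, M2=1601, M3=2208, M4=3187, M5=4129, M6=4384
Σ MᵢCᵢ = 0·1601 + 1601·781 + 2208·1414 + 3187·1696 + 4129·603 + 4384·719 = 0 + 1250381 + 3122112 + 5405152 + 2489787 + 3152096 = 15419528
Σ Rᵢ = 0 + 174 + 435 + 754 + 348 + 440 = 2151
N̂ = 15419528 / 2151 ≈ 7168.5 → 7169

N ≈ 7169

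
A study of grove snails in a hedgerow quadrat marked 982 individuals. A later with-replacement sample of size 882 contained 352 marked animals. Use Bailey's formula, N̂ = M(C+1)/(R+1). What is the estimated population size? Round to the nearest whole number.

N ≈ 2456

N̂ = 982·(882+1)/(352+1) = 982·883/353 = 867106/353 ≈ 2456.4 → 2456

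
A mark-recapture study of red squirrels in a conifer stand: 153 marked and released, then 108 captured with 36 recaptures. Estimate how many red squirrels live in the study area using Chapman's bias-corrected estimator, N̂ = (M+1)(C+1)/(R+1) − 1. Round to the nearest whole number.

N̂ = (153+1)(108+1)/(36+1) − 1 = 154·109/37 − 1
= 16786/37 − 1 ≈ 453.7 − 1 ≈ 452.7 → 453

N ≈ 453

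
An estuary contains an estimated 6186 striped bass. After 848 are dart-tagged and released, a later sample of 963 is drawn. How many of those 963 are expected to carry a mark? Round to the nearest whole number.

The marked fraction of the population is 848/6186, so in a sample of 963 expect C·(M/N) marked.
E[R] = 848 × 963 / 6186 = 816624 / 6186 ≈ 132.0 → 132

expected recaptures ≈ 132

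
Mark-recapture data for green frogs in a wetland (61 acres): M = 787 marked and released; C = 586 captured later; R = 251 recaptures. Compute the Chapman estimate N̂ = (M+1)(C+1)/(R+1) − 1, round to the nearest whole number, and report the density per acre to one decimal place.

density ≈ 30.1 green frogs per acre

N̂ = 788·587/252 − 1 = 462556/252 − 1 ≈ 1834.5 → 1835
Density = N̂ / area = 1835 / 61 ≈ 30.08 → 30.1 per acre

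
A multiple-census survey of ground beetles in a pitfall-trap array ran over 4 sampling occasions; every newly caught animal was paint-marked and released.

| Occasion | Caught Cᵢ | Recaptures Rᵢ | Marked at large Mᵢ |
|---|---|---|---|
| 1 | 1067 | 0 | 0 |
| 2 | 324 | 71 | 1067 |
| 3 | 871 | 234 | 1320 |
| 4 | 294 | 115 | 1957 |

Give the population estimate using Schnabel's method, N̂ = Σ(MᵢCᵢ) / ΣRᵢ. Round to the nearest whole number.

N ≈ 4930

Σ MᵢCᵢ = 0·1067 + 1067·324 + 1320·871 + 1957·294 = 0 + 345708 + 1149720 + 575358 = 2070786
Σ Rᵢ = 0 + 71 + 234 + 115 = 420
N̂ = 2070786 / 420 ≈ 4930.4 → 4930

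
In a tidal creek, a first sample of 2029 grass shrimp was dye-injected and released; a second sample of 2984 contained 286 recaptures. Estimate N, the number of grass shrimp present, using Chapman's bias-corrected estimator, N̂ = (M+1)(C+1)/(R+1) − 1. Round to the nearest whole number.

N̂ = (2029+1)(2984+1)/(286+1) − 1 = 2030·2985/287 − 1
= 6059550/287 − 1 ≈ 21113.4 − 1 ≈ 21112.4 → 21112

N ≈ 21,112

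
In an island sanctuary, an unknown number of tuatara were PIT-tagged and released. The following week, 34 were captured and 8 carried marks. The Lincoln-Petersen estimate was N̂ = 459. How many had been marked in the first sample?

From N = M·C/R: M = N·R / C = 459·8 / 34 = 3672 / 34 = 108.

M = 108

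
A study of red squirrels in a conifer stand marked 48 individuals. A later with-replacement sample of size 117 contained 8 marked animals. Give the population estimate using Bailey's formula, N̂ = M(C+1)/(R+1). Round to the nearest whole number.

N ≈ 629

N̂ = 48·(117+1)/(8+1) = 48·118/9 = 5664/9 ≈ 629.3 → 629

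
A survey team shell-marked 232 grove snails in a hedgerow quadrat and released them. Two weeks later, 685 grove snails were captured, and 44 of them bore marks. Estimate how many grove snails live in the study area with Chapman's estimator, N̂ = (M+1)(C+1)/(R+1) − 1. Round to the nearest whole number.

N ≈ 3551

N̂ = (232+1)(685+1)/(44+1) − 1 = 233·686/45 − 1
= 159838/45 − 1 ≈ 3552.0 − 1 ≈ 3551.0 → 3551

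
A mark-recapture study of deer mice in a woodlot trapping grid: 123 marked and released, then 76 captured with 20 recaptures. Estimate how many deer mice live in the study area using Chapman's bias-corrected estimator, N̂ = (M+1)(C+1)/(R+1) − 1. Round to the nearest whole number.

N ≈ 454

N̂ = (123+1)(76+1)/(20+1) − 1 = 124·77/21 − 1
= 9548/21 − 1 ≈ 454.7 − 1 ≈ 453.7 → 454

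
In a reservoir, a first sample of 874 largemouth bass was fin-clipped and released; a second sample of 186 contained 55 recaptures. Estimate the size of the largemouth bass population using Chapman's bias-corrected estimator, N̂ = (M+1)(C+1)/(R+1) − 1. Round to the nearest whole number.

N̂ = (874+1)(186+1)/(55+1) − 1 = 875·187/56 − 1
= 163625/56 − 1 ≈ 2921.9 − 1 ≈ 2920.9 → 2921

N ≈ 2921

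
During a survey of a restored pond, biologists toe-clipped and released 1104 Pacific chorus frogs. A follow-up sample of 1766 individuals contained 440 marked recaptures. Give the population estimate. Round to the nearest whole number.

N ≈ 4431

If marked individuals mix randomly, R/C ≈ M/N, giving N ≈ M·C/R.
N = (1104 × 1766) / 440 = 1949664 / 440 ≈ 4431.1 → 4431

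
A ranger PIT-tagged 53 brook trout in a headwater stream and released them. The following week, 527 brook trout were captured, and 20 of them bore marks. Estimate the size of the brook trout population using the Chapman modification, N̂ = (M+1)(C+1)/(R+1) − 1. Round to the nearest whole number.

N̂ = (53+1)(527+1)/(20+1) − 1 = 54·528/21 − 1
= 28512/21 − 1 ≈ 1357.7 − 1 ≈ 1356.7 → 1357

N ≈ 1357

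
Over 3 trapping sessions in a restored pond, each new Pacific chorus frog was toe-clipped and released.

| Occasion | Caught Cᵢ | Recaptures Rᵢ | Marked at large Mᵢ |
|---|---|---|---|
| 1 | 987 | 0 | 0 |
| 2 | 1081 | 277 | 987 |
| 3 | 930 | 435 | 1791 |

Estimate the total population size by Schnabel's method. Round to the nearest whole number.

Σ MᵢCᵢ = 0·987 + 987·1081 + 1791·930 = 0 + 1066947 + 1665630 = 2732577
Σ Rᵢ = 0 + 277 + 435 = 712
N̂ = 2732577 / 712 ≈ 3837.9 → 3838

N ≈ 3838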